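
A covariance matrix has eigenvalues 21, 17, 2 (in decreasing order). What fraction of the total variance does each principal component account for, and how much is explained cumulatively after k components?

Step 1 — total variance = trace(Sigma) = Σ λ_i = 21 + 17 + 2 = 40.

Step 2 — fraction explained by component i = λ_i / Σ λ:
  PC1: 21/40 = 0.525
  PC2: 17/40 = 0.425
  PC3: 2/40 = 0.05

Step 3 — cumulative fraction after k components = (λ_1 + ... + λ_k) / Σ λ:
  k = 1: 21/40 = 0.525
  k = 2: (21 + 17)/40 = 38/40 = 0.95
  k = 3: (21 + 17 + 2)/40 = 40/40 = 1

Summary (fraction, with percent):

explained: PC1 0.525 (52.5%), PC2 0.425 (42.5%), PC3 0.05 (5%);  cumulative: 0.525, 0.95, 1


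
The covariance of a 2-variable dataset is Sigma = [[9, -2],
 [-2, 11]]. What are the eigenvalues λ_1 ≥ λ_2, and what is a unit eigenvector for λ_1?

Step 1 — characteristic polynomial of 2×2 Sigma:
  det(Sigma - λI) = λ² - trace · λ + det = 0.
  trace = 9 + 11 = 20, det = 9·11 - (-2)² = 95.
Step 2 — discriminant:
  Δ = trace² - 4·det = 400 - 380 = 20.
Step 3 — eigenvalues:
  λ = (trace ± √Δ)/2 = (20 ± 4.4721)/2,
  λ_1 = 12.2361,  λ_2 = 7.7639.

Step 4 — unit eigenvector for λ_1: solve (Sigma - λ_1 I)v = 0. First row:
  (9 - 12.2361)·v_x + (-2)·v_y = 0, i.e. (-3.2361)·v_x + (-2)·v_y = 0,
  so v ∝ (b, λ_1 - a) = (-2, 3.2361); multiply by -1 so the first entry is positive: u = (2, -3.2361).
  ||u|| = √((2)² + (-3.2361)²) = √(14.4721) ≈ 3.8042,
  v_1 = u/||u|| ≈ (0.5257, -0.8507) (||v_1|| = 1).

λ_1 = 12.2361,  λ_2 = 7.7639;  v_1 ≈ (0.5257, -0.8507)


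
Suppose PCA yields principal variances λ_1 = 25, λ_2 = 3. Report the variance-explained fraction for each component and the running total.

Step 1 — total variance = trace(Sigma) = Σ λ_i = 25 + 3 = 28.

Step 2 — fraction explained by component i = λ_i / Σ λ:
  PC1: 25/28 = 0.8929
  PC2: 3/28 = 0.1071

Step 3 — cumulative fraction after k components = (λ_1 + ... + λ_k) / Σ λ:
  k = 1: 25/28 = 0.8929
  k = 2: (25 + 3)/28 = 28/28 = 1

Summary (fraction, with percent):

explained: PC1 0.8929 (89.29%), PC2 0.1071 (10.71%);  cumulative: 0.8929, 1


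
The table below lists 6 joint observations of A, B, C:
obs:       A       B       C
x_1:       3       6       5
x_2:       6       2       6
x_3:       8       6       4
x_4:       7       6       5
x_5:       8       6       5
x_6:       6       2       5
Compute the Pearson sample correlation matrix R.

Step 1 — column means:
  mean(A) = (3 + 6 + 8 + 7 + 8 + 6) / 6 = 38/6 = 6.3333
  mean(B) = (6 + 2 + 6 + 6 + 6 + 2) / 6 = 28/6 = 4.6667
  mean(C) = (5 + 6 + 4 + 5 + 5 + 5) / 6 = 30/6 = 5

Step 2 — sample variances and covariances s[i,j] = (1/(n-1)) · Σ_k (x_{k,i} - mean_i) · (x_{k,j} - mean_j), with n-1 = 5:
  s[A,A] = ((-3.3333)·(-3.3333) + (-0.3333)·(-0.3333) + (1.6667)·(1.6667) + (0.6667)·(0.6667) + (1.6667)·(1.6667) + (-0.3333)·(-0.3333)) / 5 = 17.3333/5 = 3.4667
  s[A,B] = ((-3.3333)·(1.3333) + (-0.3333)·(-2.6667) + (1.6667)·(1.3333) + (0.6667)·(1.3333) + (1.6667)·(1.3333) + (-0.3333)·(-2.6667)) / 5 = 2.6667/5 = 0.5333
  s[A,C] = ((-3.3333)·(0) + (-0.3333)·(1) + (1.6667)·(-1) + (0.6667)·(0) + (1.6667)·(0) + (-0.3333)·(0)) / 5 = -2/5 = -0.4
  s[B,B] = ((1.3333)·(1.3333) + (-2.6667)·(-2.6667) + (1.3333)·(1.3333) + (1.3333)·(1.3333) + (1.3333)·(1.3333) + (-2.6667)·(-2.6667)) / 5 = 21.3333/5 = 4.2667
  s[B,C] = ((1.3333)·(0) + (-2.6667)·(1) + (1.3333)·(-1) + (1.3333)·(0) + (1.3333)·(0) + (-2.6667)·(0)) / 5 = -4/5 = -0.8
  s[C,C] = ((0)·(0) + (1)·(1) + (-1)·(-1) + (0)·(0) + (0)·(0) + (0)·(0)) / 5 = 2/5 = 0.4
  Sample standard deviations s_i = √(s[i,i]):
  s(A) = √(3.4667) = 1.8619
  s(B) = √(4.2667) = 2.0656
  s(C) = √(0.4) = 0.6325

Step 3 — r_{ij} = s_{ij} / (s_i · s_j):
  r[A,A] = 1 (diagonal).
  r[A,B] = 0.5333 / (1.8619 · 2.0656) = 0.5333 / 3.8459 = 0.1387
  r[A,C] = -0.4 / (1.8619 · 0.6325) = -0.4 / 1.1776 = -0.3397
  r[B,B] = 1 (diagonal).
  r[B,C] = -0.8 / (2.0656 · 0.6325) = -0.8 / 1.3064 = -0.6124
  r[C,C] = 1 (diagonal).

R is symmetric with unit diagonal. Assembling:

R = [[1, 0.1387, -0.3397],
 [0.1387, 1, -0.6124],
 [-0.3397, -0.6124, 1]]


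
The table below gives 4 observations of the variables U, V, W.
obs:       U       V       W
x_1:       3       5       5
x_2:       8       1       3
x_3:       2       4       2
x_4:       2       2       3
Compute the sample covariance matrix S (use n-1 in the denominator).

Step 1 — column means:
  mean(U) = (3 + 8 + 2 + 2) / 4 = 15/4 = 3.75
  mean(V) = (5 + 1 + 4 + 2) / 4 = 12/4 = 3
  mean(W) = (5 + 3 + 2 + 3) / 4 = 13/4 = 3.25

Step 2 — sample covariance S[i,j] = (1/(n-1)) · Σ_k (x_{k,i} - mean_i) · (x_{k,j} - mean_j), with n-1 = 3.
  S[U,U] = ((-0.75)·(-0.75) + (4.25)·(4.25) + (-1.75)·(-1.75) + (-1.75)·(-1.75)) / 3 = 24.75/3 = 8.25
  S[U,V] = ((-0.75)·(2) + (4.25)·(-2) + (-1.75)·(1) + (-1.75)·(-1)) / 3 = -10/3 = -3.3333
  S[U,W] = ((-0.75)·(1.75) + (4.25)·(-0.25) + (-1.75)·(-1.25) + (-1.75)·(-0.25)) / 3 = 0.25/3 = 0.0833
  S[V,V] = ((2)·(2) + (-2)·(-2) + (1)·(1) + (-1)·(-1)) / 3 = 10/3 = 3.3333
  S[V,W] = ((2)·(1.75) + (-2)·(-0.25) + (1)·(-1.25) + (-1)·(-0.25)) / 3 = 3/3 = 1
  S[W,W] = ((1.75)·(1.75) + (-0.25)·(-0.25) + (-1.25)·(-1.25) + (-0.25)·(-0.25)) / 3 = 4.75/3 = 1.5833

S is symmetric (S[j,i] = S[i,j]). Assembling:

S = [[8.25, -3.3333, 0.0833],
 [-3.3333, 3.3333, 1],
 [0.0833, 1, 1.5833]]


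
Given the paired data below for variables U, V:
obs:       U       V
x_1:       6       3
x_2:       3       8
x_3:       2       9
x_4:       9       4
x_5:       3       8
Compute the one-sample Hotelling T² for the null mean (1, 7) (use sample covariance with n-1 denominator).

Step 1 — sample mean vector:
  mean(U) = (6 + 3 + 2 + 9 + 3) / 5 = 23/5 = 4.6
  mean(V) = (3 + 8 + 9 + 4 + 8) / 5 = 32/5 = 6.4
  x̄ = (4.6, 6.4),  deviation x̄ - mu_0 = (4.6, 6.4) - (1, 7) = (3.6, -0.6).

Step 2 — sample covariance matrix, S[i,j] = (1/(n-1)) · Σ_k (x_{k,i} - mean_i) · (x_{k,j} - mean_j), divisor n-1 = 4:
  S[U,U] = ((1.4)·(1.4) + (-1.6)·(-1.6) + (-2.6)·(-2.6) + (4.4)·(4.4) + (-1.6)·(-1.6)) / 4 = 33.2/4 = 8.3
  S[U,V] = ((1.4)·(-3.4) + (-1.6)·(1.6) + (-2.6)·(2.6) + (4.4)·(-2.4) + (-1.6)·(1.6)) / 4 = -27.2/4 = -6.8
  S[V,V] = ((-3.4)·(-3.4) + (1.6)·(1.6) + (2.6)·(2.6) + (-2.4)·(-2.4) + (1.6)·(1.6)) / 4 = 29.2/4 = 7.3
  S = [[8.3, -6.8],
 [-6.8, 7.3]].

Step 3 — invert S. det(S) = 8.3·7.3 - (-6.8)² = 14.35.
  S^{-1} = (1/det) · [[d, -b], [-b, a]] = [[0.5087, 0.4739],
 [0.4739, 0.5784]].

Step 4 — quadratic form (x̄ - mu_0)^T · S^{-1} · (x̄ - mu_0):
  S^{-1} · (x̄ - mu_0) = (1.547, 1.3589),
  (x̄ - mu_0)^T · [...] = (3.6)·(1.547) + (-0.6)·(1.3589) = 4.754.

Step 5 — scale by n: T² = 5 · 4.754 = 23.77.

T² ≈ 23.77


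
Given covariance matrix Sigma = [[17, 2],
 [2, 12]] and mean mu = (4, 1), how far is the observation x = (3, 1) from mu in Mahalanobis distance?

Step 1 — centre the observation: (x - mu) = (-1, 0).

Step 2 — invert Sigma. det(Sigma) = 17·12 - (2)² = 200.
  Sigma^{-1} = (1/det) · [[d, -b], [-b, a]] = [[0.06, -0.01],
 [-0.01, 0.085]].

Step 3 — form the quadratic (x - mu)^T · Sigma^{-1} · (x - mu):
  Sigma^{-1} · (x - mu) = (-0.06, 0.01).
  (x - mu)^T · [Sigma^{-1} · (x - mu)] = (-1)·(-0.06) + (0)·(0.01) = 0.06.

Step 4 — take square root: d = √(0.06) ≈ 0.2449.

d(x, mu) = √(0.06) ≈ 0.2449


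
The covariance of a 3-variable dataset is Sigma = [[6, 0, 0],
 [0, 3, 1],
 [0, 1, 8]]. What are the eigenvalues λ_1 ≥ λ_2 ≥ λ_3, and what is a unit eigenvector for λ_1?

Step 1 — characteristic polynomial p(λ) = det(λI - Sigma) = λ³ - tr·λ² + c_1·λ - det, where tr = trace, c_1 = sum of the principal 2×2 minors, det = det(Sigma):
  tr = 6 + 3 + 8 = 17,
  c_1 = (6·3 - (0)²) + (6·8 - (0)²) + (3·8 - (1)²) = 18 + 48 + 23 = 89,
  det = 6·(3·8 - (1)²) - (0)·((0)·8 - (1)·(0)) + (0)·((0)·(1) - 3·(0)) = 6·(23) - (0)·(0) + (0)·(0) = 138.
  So p(λ) = λ³ - 17λ² + 89λ - 138.
Step 2 — look for an integer root (rational root theorem: any rational root is an integer divisor of 138). Testing λ = 6:
  p(6) = 216 - 612 + 534 - 138 = 0  ✓
  Dividing out (λ - 6): p(λ) = (λ - 6)(λ² - 11λ + 23).
Step 3 — remaining eigenvalues from the quadratic λ² - 11λ + 23 = 0:
  Δ = 11² - 4·23 = 121 - 92 = 29,  λ = (11 ± √29)/2 = (11 ± 5.3852)/2 ≈ 8.1926 or 2.8074.
  Sorted: λ_1 = 8.1926,  λ_2 = 6,  λ_3 = 2.8074  (check: sum = 17 = tr ✓).

Step 4 — unit eigenvector for λ_1 ≈ 8.1926: v spans the null space of (Sigma - λ_1 I), whose rows are
  r_1 = (-2.1926, 0, 0),  r_2 = (0, -5.1926, 1),  r_3 = (0, 1, -0.1926).
  v is orthogonal to every row, so take v ∝ r_1 × r_2 = ((0)·(1) - (0)·(-5.1926), (0)·(0) - (-2.1926)·(1), (-2.1926)·(-5.1926) - (0)·(0)) ≈ (0, 2.1926, 11.3852).
  Let u = (0, 2.1926, 11.3852).
  ||u|| = √((0)² + (2.1926)² + (11.3852)²) = √(134.4294) ≈ 11.5944,  v_1 = u/||u|| ≈ (0, 0.1891, 0.982) (||v_1|| = 1).

λ_1 = 8.1926,  λ_2 = 6,  λ_3 = 2.8074;  v_1 ≈ (0, 0.1891, 0.982)


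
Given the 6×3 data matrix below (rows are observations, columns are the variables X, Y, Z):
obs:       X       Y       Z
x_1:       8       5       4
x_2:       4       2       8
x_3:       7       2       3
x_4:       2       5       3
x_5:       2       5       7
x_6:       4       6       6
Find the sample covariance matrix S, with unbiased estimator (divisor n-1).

Step 1 — column means:
  mean(X) = (8 + 4 + 7 + 2 + 2 + 4) / 6 = 27/6 = 4.5
  mean(Y) = (5 + 2 + 2 + 5 + 5 + 6) / 6 = 25/6 = 4.1667
  mean(Z) = (4 + 8 + 3 + 3 + 7 + 6) / 6 = 31/6 = 5.1667

Step 2 — sample covariance S[i,j] = (1/(n-1)) · Σ_k (x_{k,i} - mean_i) · (x_{k,j} - mean_j), with n-1 = 5.
  S[X,X] = ((3.5)·(3.5) + (-0.5)·(-0.5) + (2.5)·(2.5) + (-2.5)·(-2.5) + (-2.5)·(-2.5) + (-0.5)·(-0.5)) / 5 = 31.5/5 = 6.3
  S[X,Y] = ((3.5)·(0.8333) + (-0.5)·(-2.1667) + (2.5)·(-2.1667) + (-2.5)·(0.8333) + (-2.5)·(0.8333) + (-0.5)·(1.8333)) / 5 = -6.5/5 = -1.3
  S[X,Z] = ((3.5)·(-1.1667) + (-0.5)·(2.8333) + (2.5)·(-2.1667) + (-2.5)·(-2.1667) + (-2.5)·(1.8333) + (-0.5)·(0.8333)) / 5 = -10.5/5 = -2.1
  S[Y,Y] = ((0.8333)·(0.8333) + (-2.1667)·(-2.1667) + (-2.1667)·(-2.1667) + (0.8333)·(0.8333) + (0.8333)·(0.8333) + (1.8333)·(1.8333)) / 5 = 14.8333/5 = 2.9667
  S[Y,Z] = ((0.8333)·(-1.1667) + (-2.1667)·(2.8333) + (-2.1667)·(-2.1667) + (0.8333)·(-2.1667) + (0.8333)·(1.8333) + (1.8333)·(0.8333)) / 5 = -1.1667/5 = -0.2333
  S[Z,Z] = ((-1.1667)·(-1.1667) + (2.8333)·(2.8333) + (-2.1667)·(-2.1667) + (-2.1667)·(-2.1667) + (1.8333)·(1.8333) + (0.8333)·(0.8333)) / 5 = 22.8333/5 = 4.5667

S is symmetric (S[j,i] = S[i,j]). Assembling:

S = [[6.3, -1.3, -2.1],
 [-1.3, 2.9667, -0.2333],
 [-2.1, -0.2333, 4.5667]]


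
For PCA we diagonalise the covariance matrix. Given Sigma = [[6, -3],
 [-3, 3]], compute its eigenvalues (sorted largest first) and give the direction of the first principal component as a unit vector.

Step 1 — characteristic polynomial of 2×2 Sigma:
  det(Sigma - λI) = λ² - trace · λ + det = 0.
  trace = 6 + 3 = 9, det = 6·3 - (-3)² = 9.
Step 2 — discriminant:
  Δ = trace² - 4·det = 81 - 36 = 45.
Step 3 — eigenvalues:
  λ = (trace ± √Δ)/2 = (9 ± 6.7082)/2,
  λ_1 = 7.8541,  λ_2 = 1.1459.

Step 4 — unit eigenvector for λ_1: solve (Sigma - λ_1 I)v = 0. First row:
  (6 - 7.8541)·v_x + (-3)·v_y = 0, i.e. (-1.8541)·v_x + (-3)·v_y = 0,
  so v ∝ (b, λ_1 - a) = (-3, 1.8541); multiply by -1 so the first entry is positive: u = (3, -1.8541).
  ||u|| = √((3)² + (-1.8541)²) = √(12.4377) ≈ 3.5267,
  v_1 = u/||u|| ≈ (0.8507, -0.5257) (||v_1|| = 1).

λ_1 = 7.8541,  λ_2 = 1.1459;  v_1 ≈ (0.8507, -0.5257)


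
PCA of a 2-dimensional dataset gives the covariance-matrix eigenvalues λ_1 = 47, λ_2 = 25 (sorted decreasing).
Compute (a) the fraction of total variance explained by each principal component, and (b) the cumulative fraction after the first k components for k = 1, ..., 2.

Step 1 — total variance = trace(Sigma) = Σ λ_i = 47 + 25 = 72.

Step 2 — fraction explained by component i = λ_i / Σ λ:
  PC1: 47/72 = 0.6528
  PC2: 25/72 = 0.3472

Step 3 — cumulative fraction after k components = (λ_1 + ... + λ_k) / Σ λ:
  k = 1: 47/72 = 0.6528
  k = 2: (47 + 25)/72 = 72/72 = 1

Summary (fraction, with percent):

explained: PC1 0.6528 (65.28%), PC2 0.3472 (34.72%);  cumulative: 0.6528, 1


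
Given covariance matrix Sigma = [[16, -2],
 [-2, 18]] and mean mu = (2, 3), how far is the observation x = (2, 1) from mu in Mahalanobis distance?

Step 1 — centre the observation: (x - mu) = (0, -2).

Step 2 — invert Sigma. det(Sigma) = 16·18 - (-2)² = 284.
  Sigma^{-1} = (1/det) · [[d, -b], [-b, a]] = [[0.0634, 0.007],
 [0.007, 0.0563]].

Step 3 — form the quadratic (x - mu)^T · Sigma^{-1} · (x - mu):
  Sigma^{-1} · (x - mu) = (-0.0141, -0.1127).
  (x - mu)^T · [Sigma^{-1} · (x - mu)] = (0)·(-0.0141) + (-2)·(-0.1127) = 0.2254.

Step 4 — take square root: d = √(0.2254) ≈ 0.4747.

d(x, mu) = √(0.2254) ≈ 0.4747


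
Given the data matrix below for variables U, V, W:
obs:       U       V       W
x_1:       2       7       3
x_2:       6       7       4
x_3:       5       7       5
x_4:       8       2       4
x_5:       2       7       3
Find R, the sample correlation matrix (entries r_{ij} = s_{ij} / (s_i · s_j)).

Step 1 — column means:
  mean(U) = (2 + 6 + 5 + 8 + 2) / 5 = 23/5 = 4.6
  mean(V) = (7 + 7 + 7 + 2 + 7) / 5 = 30/5 = 6
  mean(W) = (3 + 4 + 5 + 4 + 3) / 5 = 19/5 = 3.8

Step 2 — sample variances and covariances s[i,j] = (1/(n-1)) · Σ_k (x_{k,i} - mean_i) · (x_{k,j} - mean_j), with n-1 = 4:
  s[U,U] = ((-2.6)·(-2.6) + (1.4)·(1.4) + (0.4)·(0.4) + (3.4)·(3.4) + (-2.6)·(-2.6)) / 4 = 27.2/4 = 6.8
  s[U,V] = ((-2.6)·(1) + (1.4)·(1) + (0.4)·(1) + (3.4)·(-4) + (-2.6)·(1)) / 4 = -17/4 = -4.25
  s[U,W] = ((-2.6)·(-0.8) + (1.4)·(0.2) + (0.4)·(1.2) + (3.4)·(0.2) + (-2.6)·(-0.8)) / 4 = 5.6/4 = 1.4
  s[V,V] = ((1)·(1) + (1)·(1) + (1)·(1) + (-4)·(-4) + (1)·(1)) / 4 = 20/4 = 5
  s[V,W] = ((1)·(-0.8) + (1)·(0.2) + (1)·(1.2) + (-4)·(0.2) + (1)·(-0.8)) / 4 = -1/4 = -0.25
  s[W,W] = ((-0.8)·(-0.8) + (0.2)·(0.2) + (1.2)·(1.2) + (0.2)·(0.2) + (-0.8)·(-0.8)) / 4 = 2.8/4 = 0.7
  Sample standard deviations s_i = √(s[i,i]):
  s(U) = √(6.8) = 2.6077
  s(V) = √(5) = 2.2361
  s(W) = √(0.7) = 0.8367

Step 3 — r_{ij} = s_{ij} / (s_i · s_j):
  r[U,U] = 1 (diagonal).
  r[U,V] = -4.25 / (2.6077 · 2.2361) = -4.25 / 5.831 = -0.7289
  r[U,W] = 1.4 / (2.6077 · 0.8367) = 1.4 / 2.1817 = 0.6417
  r[V,V] = 1 (diagonal).
  r[V,W] = -0.25 / (2.2361 · 0.8367) = -0.25 / 1.8708 = -0.1336
  r[W,W] = 1 (diagonal).

R is symmetric with unit diagonal. Assembling:

R = [[1, -0.7289, 0.6417],
 [-0.7289, 1, -0.1336],
 [0.6417, -0.1336, 1]]


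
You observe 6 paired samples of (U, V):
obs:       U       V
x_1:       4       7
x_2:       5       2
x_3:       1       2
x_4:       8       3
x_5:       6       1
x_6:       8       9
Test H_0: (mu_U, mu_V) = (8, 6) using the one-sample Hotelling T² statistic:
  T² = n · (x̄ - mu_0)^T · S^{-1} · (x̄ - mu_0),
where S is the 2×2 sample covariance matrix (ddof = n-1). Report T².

Step 1 — sample mean vector:
  mean(U) = (4 + 5 + 1 + 8 + 6 + 8) / 6 = 32/6 = 5.3333
  mean(V) = (7 + 2 + 2 + 3 + 1 + 9) / 6 = 24/6 = 4
  x̄ = (5.3333, 4),  deviation x̄ - mu_0 = (5.3333, 4) - (8, 6) = (-2.6667, -2).

Step 2 — sample covariance matrix, S[i,j] = (1/(n-1)) · Σ_k (x_{k,i} - mean_i) · (x_{k,j} - mean_j), divisor n-1 = 5:
  S[U,U] = ((-1.3333)·(-1.3333) + (-0.3333)·(-0.3333) + (-4.3333)·(-4.3333) + (2.6667)·(2.6667) + (0.6667)·(0.6667) + (2.6667)·(2.6667)) / 5 = 35.3333/5 = 7.0667
  S[U,V] = ((-1.3333)·(3) + (-0.3333)·(-2) + (-4.3333)·(-2) + (2.6667)·(-1) + (0.6667)·(-3) + (2.6667)·(5)) / 5 = 14/5 = 2.8
  S[V,V] = ((3)·(3) + (-2)·(-2) + (-2)·(-2) + (-1)·(-1) + (-3)·(-3) + (5)·(5)) / 5 = 52/5 = 10.4
  S = [[7.0667, 2.8],
 [2.8, 10.4]].

Step 3 — invert S. det(S) = 7.0667·10.4 - (2.8)² = 65.6533.
  S^{-1} = (1/det) · [[d, -b], [-b, a]] = [[0.1584, -0.0426],
 [-0.0426, 0.1076]].

Step 4 — quadratic form (x̄ - mu_0)^T · S^{-1} · (x̄ - mu_0):
  S^{-1} · (x̄ - mu_0) = (-0.3371, -0.1015),
  (x̄ - mu_0)^T · [...] = (-2.6667)·(-0.3371) + (-2)·(-0.1015) = 1.1021.

Step 5 — scale by n: T² = 6 · 1.1021 = 6.6125.

T² ≈ 6.6125


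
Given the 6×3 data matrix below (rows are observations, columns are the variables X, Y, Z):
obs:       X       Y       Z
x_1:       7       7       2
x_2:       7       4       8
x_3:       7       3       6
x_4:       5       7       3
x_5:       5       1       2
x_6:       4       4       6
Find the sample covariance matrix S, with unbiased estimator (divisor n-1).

Step 1 — column means:
  mean(X) = (7 + 7 + 7 + 5 + 5 + 4) / 6 = 35/6 = 5.8333
  mean(Y) = (7 + 4 + 3 + 7 + 1 + 4) / 6 = 26/6 = 4.3333
  mean(Z) = (2 + 8 + 6 + 3 + 2 + 6) / 6 = 27/6 = 4.5

Step 2 — sample covariance S[i,j] = (1/(n-1)) · Σ_k (x_{k,i} - mean_i) · (x_{k,j} - mean_j), with n-1 = 5.
  S[X,X] = ((1.1667)·(1.1667) + (1.1667)·(1.1667) + (1.1667)·(1.1667) + (-0.8333)·(-0.8333) + (-0.8333)·(-0.8333) + (-1.8333)·(-1.8333)) / 5 = 8.8333/5 = 1.7667
  S[X,Y] = ((1.1667)·(2.6667) + (1.1667)·(-0.3333) + (1.1667)·(-1.3333) + (-0.8333)·(2.6667) + (-0.8333)·(-3.3333) + (-1.8333)·(-0.3333)) / 5 = 2.3333/5 = 0.4667
  S[X,Z] = ((1.1667)·(-2.5) + (1.1667)·(3.5) + (1.1667)·(1.5) + (-0.8333)·(-1.5) + (-0.8333)·(-2.5) + (-1.8333)·(1.5)) / 5 = 3.5/5 = 0.7
  S[Y,Y] = ((2.6667)·(2.6667) + (-0.3333)·(-0.3333) + (-1.3333)·(-1.3333) + (2.6667)·(2.6667) + (-3.3333)·(-3.3333) + (-0.3333)·(-0.3333)) / 5 = 27.3333/5 = 5.4667
  S[Y,Z] = ((2.6667)·(-2.5) + (-0.3333)·(3.5) + (-1.3333)·(1.5) + (2.6667)·(-1.5) + (-3.3333)·(-2.5) + (-0.3333)·(1.5)) / 5 = -6/5 = -1.2
  S[Z,Z] = ((-2.5)·(-2.5) + (3.5)·(3.5) + (1.5)·(1.5) + (-1.5)·(-1.5) + (-2.5)·(-2.5) + (1.5)·(1.5)) / 5 = 31.5/5 = 6.3

S is symmetric (S[j,i] = S[i,j]). Assembling:

S = [[1.7667, 0.4667, 0.7],
 [0.4667, 5.4667, -1.2],
 [0.7, -1.2, 6.3]]


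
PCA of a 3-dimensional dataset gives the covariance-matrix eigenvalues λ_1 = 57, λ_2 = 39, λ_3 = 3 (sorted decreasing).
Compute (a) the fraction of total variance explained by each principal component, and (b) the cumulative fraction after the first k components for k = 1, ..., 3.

Step 1 — total variance = trace(Sigma) = Σ λ_i = 57 + 39 + 3 = 99.

Step 2 — fraction explained by component i = λ_i / Σ λ:
  PC1: 57/99 = 0.5758
  PC2: 39/99 = 0.3939
  PC3: 3/99 = 0.0303

Step 3 — cumulative fraction after k components = (λ_1 + ... + λ_k) / Σ λ:
  k = 1: 57/99 = 0.5758
  k = 2: (57 + 39)/99 = 96/99 = 0.9697
  k = 3: (57 + 39 + 3)/99 = 99/99 = 1

Summary (fraction, with percent):

explained: PC1 0.5758 (57.58%), PC2 0.3939 (39.39%), PC3 0.0303 (3.03%);  cumulative: 0.5758, 0.9697, 1


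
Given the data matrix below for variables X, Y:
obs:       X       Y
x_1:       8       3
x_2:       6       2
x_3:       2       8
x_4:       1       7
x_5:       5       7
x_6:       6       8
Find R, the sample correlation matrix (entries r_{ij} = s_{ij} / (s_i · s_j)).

Step 1 — column means:
  mean(X) = (8 + 6 + 2 + 1 + 5 + 6) / 6 = 28/6 = 4.6667
  mean(Y) = (3 + 2 + 8 + 7 + 7 + 8) / 6 = 35/6 = 5.8333

Step 2 — sample variances and covariances s[i,j] = (1/(n-1)) · Σ_k (x_{k,i} - mean_i) · (x_{k,j} - mean_j), with n-1 = 5:
  s[X,X] = ((3.3333)·(3.3333) + (1.3333)·(1.3333) + (-2.6667)·(-2.6667) + (-3.6667)·(-3.6667) + (0.3333)·(0.3333) + (1.3333)·(1.3333)) / 5 = 35.3333/5 = 7.0667
  s[X,Y] = ((3.3333)·(-2.8333) + (1.3333)·(-3.8333) + (-2.6667)·(2.1667) + (-3.6667)·(1.1667) + (0.3333)·(1.1667) + (1.3333)·(2.1667)) / 5 = -21.3333/5 = -4.2667
  s[Y,Y] = ((-2.8333)·(-2.8333) + (-3.8333)·(-3.8333) + (2.1667)·(2.1667) + (1.1667)·(1.1667) + (1.1667)·(1.1667) + (2.1667)·(2.1667)) / 5 = 34.8333/5 = 6.9667
  Sample standard deviations s_i = √(s[i,i]):
  s(X) = √(7.0667) = 2.6583
  s(Y) = √(6.9667) = 2.6394

Step 3 — r_{ij} = s_{ij} / (s_i · s_j):
  r[X,X] = 1 (diagonal).
  r[X,Y] = -4.2667 / (2.6583 · 2.6394) = -4.2667 / 7.0165 = -0.6081
  r[Y,Y] = 1 (diagonal).

R is symmetric with unit diagonal. Assembling:

R = [[1, -0.6081],
 [-0.6081, 1]]


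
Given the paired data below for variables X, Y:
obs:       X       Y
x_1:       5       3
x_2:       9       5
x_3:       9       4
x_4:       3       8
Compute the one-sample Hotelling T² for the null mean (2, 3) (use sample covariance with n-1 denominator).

Step 1 — sample mean vector:
  mean(X) = (5 + 9 + 9 + 3) / 4 = 26/4 = 6.5
  mean(Y) = (3 + 5 + 4 + 8) / 4 = 20/4 = 5
  x̄ = (6.5, 5),  deviation x̄ - mu_0 = (6.5, 5) - (2, 3) = (4.5, 2).

Step 2 — sample covariance matrix, S[i,j] = (1/(n-1)) · Σ_k (x_{k,i} - mean_i) · (x_{k,j} - mean_j), divisor n-1 = 3:
  S[X,X] = ((-1.5)·(-1.5) + (2.5)·(2.5) + (2.5)·(2.5) + (-3.5)·(-3.5)) / 3 = 27/3 = 9
  S[X,Y] = ((-1.5)·(-2) + (2.5)·(0) + (2.5)·(-1) + (-3.5)·(3)) / 3 = -10/3 = -3.3333
  S[Y,Y] = ((-2)·(-2) + (0)·(0) + (-1)·(-1) + (3)·(3)) / 3 = 14/3 = 4.6667
  S = [[9, -3.3333],
 [-3.3333, 4.6667]].

Step 3 — invert S. det(S) = 9·4.6667 - (-3.3333)² = 30.8889.
  S^{-1} = (1/det) · [[d, -b], [-b, a]] = [[0.1511, 0.1079],
 [0.1079, 0.2914]].

Step 4 — quadratic form (x̄ - mu_0)^T · S^{-1} · (x̄ - mu_0):
  S^{-1} · (x̄ - mu_0) = (0.8957, 1.0683),
  (x̄ - mu_0)^T · [...] = (4.5)·(0.8957) + (2)·(1.0683) = 6.1673.

Step 5 — scale by n: T² = 4 · 6.1673 = 24.6691.

T² ≈ 24.6691


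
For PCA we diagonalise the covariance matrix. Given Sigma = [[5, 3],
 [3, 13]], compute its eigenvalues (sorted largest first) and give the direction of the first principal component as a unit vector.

Step 1 — characteristic polynomial of 2×2 Sigma:
  det(Sigma - λI) = λ² - trace · λ + det = 0.
  trace = 5 + 13 = 18, det = 5·13 - (3)² = 56.
Step 2 — discriminant:
  Δ = trace² - 4·det = 324 - 224 = 100.
Step 3 — eigenvalues:
  λ = (trace ± √Δ)/2 = (18 ± 10)/2,
  λ_1 = 14,  λ_2 = 4.

Step 4 — unit eigenvector for λ_1: solve (Sigma - λ_1 I)v = 0. First row:
  (5 - 14)·v_x + (3)·v_y = 0, i.e. (-9)·v_x + (3)·v_y = 0,
  so v ∝ (b, λ_1 - a) = (3, 9) = u.
  ||u|| = √((3)² + (9)²) = √(90) ≈ 9.4868,
  v_1 = u/||u|| ≈ (0.3162, 0.9487) (||v_1|| = 1).

λ_1 = 14,  λ_2 = 4;  v_1 ≈ (0.3162, 0.9487)


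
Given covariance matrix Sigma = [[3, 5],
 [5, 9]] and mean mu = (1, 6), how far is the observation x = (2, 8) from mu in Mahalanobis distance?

Step 1 — centre the observation: (x - mu) = (1, 2).

Step 2 — invert Sigma. det(Sigma) = 3·9 - (5)² = 2.
  Sigma^{-1} = (1/det) · [[d, -b], [-b, a]] = [[4.5, -2.5],
 [-2.5, 1.5]].

Step 3 — form the quadratic (x - mu)^T · Sigma^{-1} · (x - mu):
  Sigma^{-1} · (x - mu) = (-0.5, 0.5).
  (x - mu)^T · [Sigma^{-1} · (x - mu)] = (1)·(-0.5) + (2)·(0.5) = 0.5.

Step 4 — take square root: d = √(0.5) ≈ 0.7071.

d(x, mu) = √(0.5) ≈ 0.7071


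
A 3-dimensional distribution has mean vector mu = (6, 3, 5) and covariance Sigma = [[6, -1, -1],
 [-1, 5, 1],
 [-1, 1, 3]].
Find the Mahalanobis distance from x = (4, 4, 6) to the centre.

Step 1 — centre the observation: (x - mu) = (-2, 1, 1).

Step 2 — invert Sigma (cofactor / det for 3×3, or solve directly):
  Sigma^{-1} = [[0.1795, 0.0256, 0.0513],
 [0.0256, 0.2179, -0.0641],
 [0.0513, -0.0641, 0.3718]].

Step 3 — form the quadratic (x - mu)^T · Sigma^{-1} · (x - mu):
  Sigma^{-1} · (x - mu) = (-0.2821, 0.1026, 0.2051).
  (x - mu)^T · [Sigma^{-1} · (x - mu)] = (-2)·(-0.2821) + (1)·(0.1026) + (1)·(0.2051) = 0.8718.

Step 4 — take square root: d = √(0.8718) ≈ 0.9337.

d(x, mu) = √(0.8718) ≈ 0.9337


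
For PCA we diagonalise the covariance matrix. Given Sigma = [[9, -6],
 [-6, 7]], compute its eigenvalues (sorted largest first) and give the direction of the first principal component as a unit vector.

Step 1 — characteristic polynomial of 2×2 Sigma:
  det(Sigma - λI) = λ² - trace · λ + det = 0.
  trace = 9 + 7 = 16, det = 9·7 - (-6)² = 27.
Step 2 — discriminant:
  Δ = trace² - 4·det = 256 - 108 = 148.
Step 3 — eigenvalues:
  λ = (trace ± √Δ)/2 = (16 ± 12.1655)/2,
  λ_1 = 14.0828,  λ_2 = 1.9172.

Step 4 — unit eigenvector for λ_1: solve (Sigma - λ_1 I)v = 0. First row:
  (9 - 14.0828)·v_x + (-6)·v_y = 0, i.e. (-5.0828)·v_x + (-6)·v_y = 0,
  so v ∝ (b, λ_1 - a) = (-6, 5.0828); multiply by -1 so the first entry is positive: u = (6, -5.0828).
  ||u|| = √((6)² + (-5.0828)²) = √(61.8345) ≈ 7.8635,
  v_1 = u/||u|| ≈ (0.763, -0.6464) (||v_1|| = 1).

λ_1 = 14.0828,  λ_2 = 1.9172;  v_1 ≈ (0.763, -0.6464)


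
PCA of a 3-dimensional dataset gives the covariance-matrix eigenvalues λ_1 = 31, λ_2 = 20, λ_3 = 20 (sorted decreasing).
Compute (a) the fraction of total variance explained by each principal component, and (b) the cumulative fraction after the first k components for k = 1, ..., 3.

Step 1 — total variance = trace(Sigma) = Σ λ_i = 31 + 20 + 20 = 71.

Step 2 — fraction explained by component i = λ_i / Σ λ:
  PC1: 31/71 = 0.4366
  PC2: 20/71 = 0.2817
  PC3: 20/71 = 0.2817

Step 3 — cumulative fraction after k components = (λ_1 + ... + λ_k) / Σ λ:
  k = 1: 31/71 = 0.4366
  k = 2: (31 + 20)/71 = 51/71 = 0.7183
  k = 3: (31 + 20 + 20)/71 = 71/71 = 1

Summary (fraction, with percent):

explained: PC1 0.4366 (43.66%), PC2 0.2817 (28.17%), PC3 0.2817 (28.17%);  cumulative: 0.4366, 0.7183, 1


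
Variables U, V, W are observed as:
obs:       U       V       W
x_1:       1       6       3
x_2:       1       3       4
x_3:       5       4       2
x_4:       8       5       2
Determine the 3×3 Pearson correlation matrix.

Step 1 — column means:
  mean(U) = (1 + 1 + 5 + 8) / 4 = 15/4 = 3.75
  mean(V) = (6 + 3 + 4 + 5) / 4 = 18/4 = 4.5
  mean(W) = (3 + 4 + 2 + 2) / 4 = 11/4 = 2.75

Step 2 — sample variances and covariances s[i,j] = (1/(n-1)) · Σ_k (x_{k,i} - mean_i) · (x_{k,j} - mean_j), with n-1 = 3:
  s[U,U] = ((-2.75)·(-2.75) + (-2.75)·(-2.75) + (1.25)·(1.25) + (4.25)·(4.25)) / 3 = 34.75/3 = 11.5833
  s[U,V] = ((-2.75)·(1.5) + (-2.75)·(-1.5) + (1.25)·(-0.5) + (4.25)·(0.5)) / 3 = 1.5/3 = 0.5
  s[U,W] = ((-2.75)·(0.25) + (-2.75)·(1.25) + (1.25)·(-0.75) + (4.25)·(-0.75)) / 3 = -8.25/3 = -2.75
  s[V,V] = ((1.5)·(1.5) + (-1.5)·(-1.5) + (-0.5)·(-0.5) + (0.5)·(0.5)) / 3 = 5/3 = 1.6667
  s[V,W] = ((1.5)·(0.25) + (-1.5)·(1.25) + (-0.5)·(-0.75) + (0.5)·(-0.75)) / 3 = -1.5/3 = -0.5
  s[W,W] = ((0.25)·(0.25) + (1.25)·(1.25) + (-0.75)·(-0.75) + (-0.75)·(-0.75)) / 3 = 2.75/3 = 0.9167
  Sample standard deviations s_i = √(s[i,i]):
  s(U) = √(11.5833) = 3.4034
  s(V) = √(1.6667) = 1.291
  s(W) = √(0.9167) = 0.9574

Step 3 — r_{ij} = s_{ij} / (s_i · s_j):
  r[U,U] = 1 (diagonal).
  r[U,V] = 0.5 / (3.4034 · 1.291) = 0.5 / 4.3938 = 0.1138
  r[U,W] = -2.75 / (3.4034 · 0.9574) = -2.75 / 3.2585 = -0.8439
  r[V,V] = 1 (diagonal).
  r[V,W] = -0.5 / (1.291 · 0.9574) = -0.5 / 1.236 = -0.4045
  r[W,W] = 1 (diagonal).

R is symmetric with unit diagonal. Assembling:

R = [[1, 0.1138, -0.8439],
 [0.1138, 1, -0.4045],
 [-0.8439, -0.4045, 1]]


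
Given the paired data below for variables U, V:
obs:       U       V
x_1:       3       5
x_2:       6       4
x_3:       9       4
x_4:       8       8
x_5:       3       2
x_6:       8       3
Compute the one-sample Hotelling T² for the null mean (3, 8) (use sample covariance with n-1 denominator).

Step 1 — sample mean vector:
  mean(U) = (3 + 6 + 9 + 8 + 3 + 8) / 6 = 37/6 = 6.1667
  mean(V) = (5 + 4 + 4 + 8 + 2 + 3) / 6 = 26/6 = 4.3333
  x̄ = (6.1667, 4.3333),  deviation x̄ - mu_0 = (6.1667, 4.3333) - (3, 8) = (3.1667, -3.6667).

Step 2 — sample covariance matrix, S[i,j] = (1/(n-1)) · Σ_k (x_{k,i} - mean_i) · (x_{k,j} - mean_j), divisor n-1 = 5:
  S[U,U] = ((-3.1667)·(-3.1667) + (-0.1667)·(-0.1667) + (2.8333)·(2.8333) + (1.8333)·(1.8333) + (-3.1667)·(-3.1667) + (1.8333)·(1.8333)) / 5 = 34.8333/5 = 6.9667
  S[U,V] = ((-3.1667)·(0.6667) + (-0.1667)·(-0.3333) + (2.8333)·(-0.3333) + (1.8333)·(3.6667) + (-3.1667)·(-2.3333) + (1.8333)·(-1.3333)) / 5 = 8.6667/5 = 1.7333
  S[V,V] = ((0.6667)·(0.6667) + (-0.3333)·(-0.3333) + (-0.3333)·(-0.3333) + (3.6667)·(3.6667) + (-2.3333)·(-2.3333) + (-1.3333)·(-1.3333)) / 5 = 21.3333/5 = 4.2667
  S = [[6.9667, 1.7333],
 [1.7333, 4.2667]].

Step 3 — invert S. det(S) = 6.9667·4.2667 - (1.7333)² = 26.72.
  S^{-1} = (1/det) · [[d, -b], [-b, a]] = [[0.1597, -0.0649],
 [-0.0649, 0.2607]].

Step 4 — quadratic form (x̄ - mu_0)^T · S^{-1} · (x̄ - mu_0):
  S^{-1} · (x̄ - mu_0) = (0.7435, -1.1614),
  (x̄ - mu_0)^T · [...] = (3.1667)·(0.7435) + (-3.6667)·(-1.1614) = 6.613.

Step 5 — scale by n: T² = 6 · 6.613 = 39.6781.

T² ≈ 39.6781


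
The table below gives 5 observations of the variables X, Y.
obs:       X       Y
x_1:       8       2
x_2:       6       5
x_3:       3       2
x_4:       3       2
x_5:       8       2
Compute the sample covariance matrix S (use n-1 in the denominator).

Step 1 — column means:
  mean(X) = (8 + 6 + 3 + 3 + 8) / 5 = 28/5 = 5.6
  mean(Y) = (2 + 5 + 2 + 2 + 2) / 5 = 13/5 = 2.6

Step 2 — sample covariance S[i,j] = (1/(n-1)) · Σ_k (x_{k,i} - mean_i) · (x_{k,j} - mean_j), with n-1 = 4.
  S[X,X] = ((2.4)·(2.4) + (0.4)·(0.4) + (-2.6)·(-2.6) + (-2.6)·(-2.6) + (2.4)·(2.4)) / 4 = 25.2/4 = 6.3
  S[X,Y] = ((2.4)·(-0.6) + (0.4)·(2.4) + (-2.6)·(-0.6) + (-2.6)·(-0.6) + (2.4)·(-0.6)) / 4 = 1.2/4 = 0.3
  S[Y,Y] = ((-0.6)·(-0.6) + (2.4)·(2.4) + (-0.6)·(-0.6) + (-0.6)·(-0.6) + (-0.6)·(-0.6)) / 4 = 7.2/4 = 1.8

S is symmetric (S[j,i] = S[i,j]). Assembling:

S = [[6.3, 0.3],
 [0.3, 1.8]]


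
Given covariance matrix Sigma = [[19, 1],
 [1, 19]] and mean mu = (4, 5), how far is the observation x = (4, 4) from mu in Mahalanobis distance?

Step 1 — centre the observation: (x - mu) = (0, -1).

Step 2 — invert Sigma. det(Sigma) = 19·19 - (1)² = 360.
  Sigma^{-1} = (1/det) · [[d, -b], [-b, a]] = [[0.0528, -0.0028],
 [-0.0028, 0.0528]].

Step 3 — form the quadratic (x - mu)^T · Sigma^{-1} · (x - mu):
  Sigma^{-1} · (x - mu) = (0.0028, -0.0528).
  (x - mu)^T · [Sigma^{-1} · (x - mu)] = (0)·(0.0028) + (-1)·(-0.0528) = 0.0528.

Step 4 — take square root: d = √(0.0528) ≈ 0.2297.

d(x, mu) = √(0.0528) ≈ 0.2297


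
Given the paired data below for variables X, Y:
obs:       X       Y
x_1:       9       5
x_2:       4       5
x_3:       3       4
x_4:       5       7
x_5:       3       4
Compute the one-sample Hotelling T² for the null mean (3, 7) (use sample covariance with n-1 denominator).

Step 1 — sample mean vector:
  mean(X) = (9 + 4 + 3 + 5 + 3) / 5 = 24/5 = 4.8
  mean(Y) = (5 + 5 + 4 + 7 + 4) / 5 = 25/5 = 5
  x̄ = (4.8, 5),  deviation x̄ - mu_0 = (4.8, 5) - (3, 7) = (1.8, -2).

Step 2 — sample covariance matrix, S[i,j] = (1/(n-1)) · Σ_k (x_{k,i} - mean_i) · (x_{k,j} - mean_j), divisor n-1 = 4:
  S[X,X] = ((4.2)·(4.2) + (-0.8)·(-0.8) + (-1.8)·(-1.8) + (0.2)·(0.2) + (-1.8)·(-1.8)) / 4 = 24.8/4 = 6.2
  S[X,Y] = ((4.2)·(0) + (-0.8)·(0) + (-1.8)·(-1) + (0.2)·(2) + (-1.8)·(-1)) / 4 = 4/4 = 1
  S[Y,Y] = ((0)·(0) + (0)·(0) + (-1)·(-1) + (2)·(2) + (-1)·(-1)) / 4 = 6/4 = 1.5
  S = [[6.2, 1],
 [1, 1.5]].

Step 3 — invert S. det(S) = 6.2·1.5 - (1)² = 8.3.
  S^{-1} = (1/det) · [[d, -b], [-b, a]] = [[0.1807, -0.1205],
 [-0.1205, 0.747]].

Step 4 — quadratic form (x̄ - mu_0)^T · S^{-1} · (x̄ - mu_0):
  S^{-1} · (x̄ - mu_0) = (0.5663, -1.7108),
  (x̄ - mu_0)^T · [...] = (1.8)·(0.5663) + (-2)·(-1.7108) = 4.441.

Step 5 — scale by n: T² = 5 · 4.441 = 22.2048.

T² ≈ 22.2048


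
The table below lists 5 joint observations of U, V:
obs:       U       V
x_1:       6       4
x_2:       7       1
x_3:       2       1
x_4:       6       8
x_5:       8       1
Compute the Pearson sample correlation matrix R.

Step 1 — column means:
  mean(U) = (6 + 7 + 2 + 6 + 8) / 5 = 29/5 = 5.8
  mean(V) = (4 + 1 + 1 + 8 + 1) / 5 = 15/5 = 3

Step 2 — sample variances and covariances s[i,j] = (1/(n-1)) · Σ_k (x_{k,i} - mean_i) · (x_{k,j} - mean_j), with n-1 = 4:
  s[U,U] = ((0.2)·(0.2) + (1.2)·(1.2) + (-3.8)·(-3.8) + (0.2)·(0.2) + (2.2)·(2.2)) / 4 = 20.8/4 = 5.2
  s[U,V] = ((0.2)·(1) + (1.2)·(-2) + (-3.8)·(-2) + (0.2)·(5) + (2.2)·(-2)) / 4 = 2/4 = 0.5
  s[V,V] = ((1)·(1) + (-2)·(-2) + (-2)·(-2) + (5)·(5) + (-2)·(-2)) / 4 = 38/4 = 9.5
  Sample standard deviations s_i = √(s[i,i]):
  s(U) = √(5.2) = 2.2804
  s(V) = √(9.5) = 3.0822

Step 3 — r_{ij} = s_{ij} / (s_i · s_j):
  r[U,U] = 1 (diagonal).
  r[U,V] = 0.5 / (2.2804 · 3.0822) = 0.5 / 7.0285 = 0.0711
  r[V,V] = 1 (diagonal).

R is symmetric with unit diagonal. Assembling:

R = [[1, 0.0711],
 [0.0711, 1]]


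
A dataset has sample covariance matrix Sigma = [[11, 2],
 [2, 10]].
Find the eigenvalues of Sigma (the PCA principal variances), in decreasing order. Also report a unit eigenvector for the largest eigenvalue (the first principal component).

Step 1 — characteristic polynomial of 2×2 Sigma:
  det(Sigma - λI) = λ² - trace · λ + det = 0.
  trace = 11 + 10 = 21, det = 11·10 - (2)² = 106.
Step 2 — discriminant:
  Δ = trace² - 4·det = 441 - 424 = 17.
Step 3 — eigenvalues:
  λ = (trace ± √Δ)/2 = (21 ± 4.1231)/2,
  λ_1 = 12.5616,  λ_2 = 8.4384.

Step 4 — unit eigenvector for λ_1: solve (Sigma - λ_1 I)v = 0. First row:
  (11 - 12.5616)·v_x + (2)·v_y = 0, i.e. (-1.5616)·v_x + (2)·v_y = 0,
  so v ∝ (b, λ_1 - a) = (2, 1.5616) = u.
  ||u|| = √((2)² + (1.5616)²) = √(6.4384) ≈ 2.5374,
  v_1 = u/||u|| ≈ (0.7882, 0.6154) (||v_1|| = 1).

λ_1 = 12.5616,  λ_2 = 8.4384;  v_1 ≈ (0.7882, 0.6154)


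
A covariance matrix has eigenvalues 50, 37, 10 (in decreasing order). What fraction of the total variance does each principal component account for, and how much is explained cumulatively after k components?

Step 1 — total variance = trace(Sigma) = Σ λ_i = 50 + 37 + 10 = 97.

Step 2 — fraction explained by component i = λ_i / Σ λ:
  PC1: 50/97 = 0.5155
  PC2: 37/97 = 0.3814
  PC3: 10/97 = 0.1031

Step 3 — cumulative fraction after k components = (λ_1 + ... + λ_k) / Σ λ:
  k = 1: 50/97 = 0.5155
  k = 2: (50 + 37)/97 = 87/97 = 0.8969
  k = 3: (50 + 37 + 10)/97 = 97/97 = 1

Summary (fraction, with percent):

explained: PC1 0.5155 (51.55%), PC2 0.3814 (38.14%), PC3 0.1031 (10.31%);  cumulative: 0.5155, 0.8969, 1


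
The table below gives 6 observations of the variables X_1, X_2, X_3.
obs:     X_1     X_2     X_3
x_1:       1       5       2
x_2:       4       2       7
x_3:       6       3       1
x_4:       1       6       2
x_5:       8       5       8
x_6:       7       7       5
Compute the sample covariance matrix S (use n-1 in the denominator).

Step 1 — column means:
  mean(X_1) = (1 + 4 + 6 + 1 + 8 + 7) / 6 = 27/6 = 4.5
  mean(X_2) = (5 + 2 + 3 + 6 + 5 + 7) / 6 = 28/6 = 4.6667
  mean(X_3) = (2 + 7 + 1 + 2 + 8 + 5) / 6 = 25/6 = 4.1667

Step 2 — sample covariance S[i,j] = (1/(n-1)) · Σ_k (x_{k,i} - mean_i) · (x_{k,j} - mean_j), with n-1 = 5.
  S[X_1,X_1] = ((-3.5)·(-3.5) + (-0.5)·(-0.5) + (1.5)·(1.5) + (-3.5)·(-3.5) + (3.5)·(3.5) + (2.5)·(2.5)) / 5 = 45.5/5 = 9.1
  S[X_1,X_2] = ((-3.5)·(0.3333) + (-0.5)·(-2.6667) + (1.5)·(-1.6667) + (-3.5)·(1.3333) + (3.5)·(0.3333) + (2.5)·(2.3333)) / 5 = 0/5 = 0
  S[X_1,X_3] = ((-3.5)·(-2.1667) + (-0.5)·(2.8333) + (1.5)·(-3.1667) + (-3.5)·(-2.1667) + (3.5)·(3.8333) + (2.5)·(0.8333)) / 5 = 24.5/5 = 4.9
  S[X_2,X_2] = ((0.3333)·(0.3333) + (-2.6667)·(-2.6667) + (-1.6667)·(-1.6667) + (1.3333)·(1.3333) + (0.3333)·(0.3333) + (2.3333)·(2.3333)) / 5 = 17.3333/5 = 3.4667
  S[X_2,X_3] = ((0.3333)·(-2.1667) + (-2.6667)·(2.8333) + (-1.6667)·(-3.1667) + (1.3333)·(-2.1667) + (0.3333)·(3.8333) + (2.3333)·(0.8333)) / 5 = -2.6667/5 = -0.5333
  S[X_3,X_3] = ((-2.1667)·(-2.1667) + (2.8333)·(2.8333) + (-3.1667)·(-3.1667) + (-2.1667)·(-2.1667) + (3.8333)·(3.8333) + (0.8333)·(0.8333)) / 5 = 42.8333/5 = 8.5667

S is symmetric (S[j,i] = S[i,j]). Assembling:

S = [[9.1, 0, 4.9],
 [0, 3.4667, -0.5333],
 [4.9, -0.5333, 8.5667]]


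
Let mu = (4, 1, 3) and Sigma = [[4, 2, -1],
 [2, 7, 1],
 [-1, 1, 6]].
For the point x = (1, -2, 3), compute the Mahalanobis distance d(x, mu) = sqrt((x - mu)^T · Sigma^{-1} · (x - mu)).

Step 1 — centre the observation: (x - mu) = (-3, -3, 0).

Step 2 — invert Sigma (cofactor / det for 3×3, or solve directly):
  Sigma^{-1} = [[0.3178, -0.1008, 0.0698],
 [-0.1008, 0.1783, -0.0465],
 [0.0698, -0.0465, 0.186]].

Step 3 — form the quadratic (x - mu)^T · Sigma^{-1} · (x - mu):
  Sigma^{-1} · (x - mu) = (-0.6512, -0.2326, -0.0698).
  (x - mu)^T · [Sigma^{-1} · (x - mu)] = (-3)·(-0.6512) + (-3)·(-0.2326) + (0)·(-0.0698) = 2.6512.

Step 4 — take square root: d = √(2.6512) ≈ 1.6282.

d(x, mu) = √(2.6512) ≈ 1.6282


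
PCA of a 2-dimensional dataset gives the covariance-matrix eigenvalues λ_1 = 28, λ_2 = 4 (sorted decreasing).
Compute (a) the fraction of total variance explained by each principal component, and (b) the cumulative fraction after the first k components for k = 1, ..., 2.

Step 1 — total variance = trace(Sigma) = Σ λ_i = 28 + 4 = 32.

Step 2 — fraction explained by component i = λ_i / Σ λ:
  PC1: 28/32 = 0.875
  PC2: 4/32 = 0.125

Step 3 — cumulative fraction after k components = (λ_1 + ... + λ_k) / Σ λ:
  k = 1: 28/32 = 0.875
  k = 2: (28 + 4)/32 = 32/32 = 1

Summary (fraction, with percent):

explained: PC1 0.875 (87.5%), PC2 0.125 (12.5%);  cumulative: 0.875, 1


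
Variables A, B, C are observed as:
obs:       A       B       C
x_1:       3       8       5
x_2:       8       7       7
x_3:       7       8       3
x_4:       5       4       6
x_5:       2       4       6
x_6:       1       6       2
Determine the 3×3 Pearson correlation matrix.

Step 1 — column means:
  mean(A) = (3 + 8 + 7 + 5 + 2 + 1) / 6 = 26/6 = 4.3333
  mean(B) = (8 + 7 + 8 + 4 + 4 + 6) / 6 = 37/6 = 6.1667
  mean(C) = (5 + 7 + 3 + 6 + 6 + 2) / 6 = 29/6 = 4.8333

Step 2 — sample variances and covariances s[i,j] = (1/(n-1)) · Σ_k (x_{k,i} - mean_i) · (x_{k,j} - mean_j), with n-1 = 5:
  s[A,A] = ((-1.3333)·(-1.3333) + (3.6667)·(3.6667) + (2.6667)·(2.6667) + (0.6667)·(0.6667) + (-2.3333)·(-2.3333) + (-3.3333)·(-3.3333)) / 5 = 39.3333/5 = 7.8667
  s[A,B] = ((-1.3333)·(1.8333) + (3.6667)·(0.8333) + (2.6667)·(1.8333) + (0.6667)·(-2.1667) + (-2.3333)·(-2.1667) + (-3.3333)·(-0.1667)) / 5 = 9.6667/5 = 1.9333
  s[A,C] = ((-1.3333)·(0.1667) + (3.6667)·(2.1667) + (2.6667)·(-1.8333) + (0.6667)·(1.1667) + (-2.3333)·(1.1667) + (-3.3333)·(-2.8333)) / 5 = 10.3333/5 = 2.0667
  s[B,B] = ((1.8333)·(1.8333) + (0.8333)·(0.8333) + (1.8333)·(1.8333) + (-2.1667)·(-2.1667) + (-2.1667)·(-2.1667) + (-0.1667)·(-0.1667)) / 5 = 16.8333/5 = 3.3667
  s[B,C] = ((1.8333)·(0.1667) + (0.8333)·(2.1667) + (1.8333)·(-1.8333) + (-2.1667)·(1.1667) + (-2.1667)·(1.1667) + (-0.1667)·(-2.8333)) / 5 = -5.8333/5 = -1.1667
  s[C,C] = ((0.1667)·(0.1667) + (2.1667)·(2.1667) + (-1.8333)·(-1.8333) + (1.1667)·(1.1667) + (1.1667)·(1.1667) + (-2.8333)·(-2.8333)) / 5 = 18.8333/5 = 3.7667
  Sample standard deviations s_i = √(s[i,i]):
  s(A) = √(7.8667) = 2.8048
  s(B) = √(3.3667) = 1.8348
  s(C) = √(3.7667) = 1.9408

Step 3 — r_{ij} = s_{ij} / (s_i · s_j):
  r[A,A] = 1 (diagonal).
  r[A,B] = 1.9333 / (2.8048 · 1.8348) = 1.9333 / 5.1463 = 0.3757
  r[A,C] = 2.0667 / (2.8048 · 1.9408) = 2.0667 / 5.4434 = 0.3797
  r[B,B] = 1 (diagonal).
  r[B,C] = -1.1667 / (1.8348 · 1.9408) = -1.1667 / 3.5611 = -0.3276
  r[C,C] = 1 (diagonal).

R is symmetric with unit diagonal. Assembling:

R = [[1, 0.3757, 0.3797],
 [0.3757, 1, -0.3276],
 [0.3797, -0.3276, 1]]


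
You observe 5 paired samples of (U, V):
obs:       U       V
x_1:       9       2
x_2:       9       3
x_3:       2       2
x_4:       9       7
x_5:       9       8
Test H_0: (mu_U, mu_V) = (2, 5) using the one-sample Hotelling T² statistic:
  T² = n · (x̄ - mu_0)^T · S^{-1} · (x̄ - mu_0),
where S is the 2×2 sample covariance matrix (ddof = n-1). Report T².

Step 1 — sample mean vector:
  mean(U) = (9 + 9 + 2 + 9 + 9) / 5 = 38/5 = 7.6
  mean(V) = (2 + 3 + 2 + 7 + 8) / 5 = 22/5 = 4.4
  x̄ = (7.6, 4.4),  deviation x̄ - mu_0 = (7.6, 4.4) - (2, 5) = (5.6, -0.6).

Step 2 — sample covariance matrix, S[i,j] = (1/(n-1)) · Σ_k (x_{k,i} - mean_i) · (x_{k,j} - mean_j), divisor n-1 = 4:
  S[U,U] = ((1.4)·(1.4) + (1.4)·(1.4) + (-5.6)·(-5.6) + (1.4)·(1.4) + (1.4)·(1.4)) / 4 = 39.2/4 = 9.8
  S[U,V] = ((1.4)·(-2.4) + (1.4)·(-1.4) + (-5.6)·(-2.4) + (1.4)·(2.6) + (1.4)·(3.6)) / 4 = 16.8/4 = 4.2
  S[V,V] = ((-2.4)·(-2.4) + (-1.4)·(-1.4) + (-2.4)·(-2.4) + (2.6)·(2.6) + (3.6)·(3.6)) / 4 = 33.2/4 = 8.3
  S = [[9.8, 4.2],
 [4.2, 8.3]].

Step 3 — invert S. det(S) = 9.8·8.3 - (4.2)² = 63.7.
  S^{-1} = (1/det) · [[d, -b], [-b, a]] = [[0.1303, -0.0659],
 [-0.0659, 0.1538]].

Step 4 — quadratic form (x̄ - mu_0)^T · S^{-1} · (x̄ - mu_0):
  S^{-1} · (x̄ - mu_0) = (0.7692, -0.4615),
  (x̄ - mu_0)^T · [...] = (5.6)·(0.7692) + (-0.6)·(-0.4615) = 4.5846.

Step 5 — scale by n: T² = 5 · 4.5846 = 22.9231.

T² ≈ 22.9231
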